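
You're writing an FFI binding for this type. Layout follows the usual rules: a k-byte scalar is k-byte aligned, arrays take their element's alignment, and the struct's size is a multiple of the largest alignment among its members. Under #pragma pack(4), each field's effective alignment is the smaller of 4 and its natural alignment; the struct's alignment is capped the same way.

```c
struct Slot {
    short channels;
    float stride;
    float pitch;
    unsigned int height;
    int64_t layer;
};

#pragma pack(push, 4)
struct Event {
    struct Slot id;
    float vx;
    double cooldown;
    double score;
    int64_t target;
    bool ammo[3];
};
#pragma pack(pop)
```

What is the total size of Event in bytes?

56 bytes

Slot: @0: channels [2B, align 2] → 2; +2 pad (align 4); @4: stride [4B, align 4] → 8; @8: pitch [4B, align 4] → 12; @12: height [4B, align 4] → 16; @16: layer [8B, align 8] → 24; size 24, align 8
@0: id [24B, align 4] → 24
@24: vx [4B, align 4] → 28
@28: cooldown [8B, align 4] → 36
@36: score [8B, align 4] → 44
@44: target [8B, align 4] → 52
@52: ammo [3B, align 1] → 55
+1 tail pad (align 4)
size 56, align 4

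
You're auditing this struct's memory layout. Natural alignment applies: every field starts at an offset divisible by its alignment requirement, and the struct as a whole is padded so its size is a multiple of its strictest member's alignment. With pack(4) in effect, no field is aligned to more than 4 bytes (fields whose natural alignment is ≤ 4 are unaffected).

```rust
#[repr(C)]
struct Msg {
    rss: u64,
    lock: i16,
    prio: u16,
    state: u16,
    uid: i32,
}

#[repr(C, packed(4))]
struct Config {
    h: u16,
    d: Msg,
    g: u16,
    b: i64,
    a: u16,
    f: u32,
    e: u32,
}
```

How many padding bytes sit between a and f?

Msg: 0..8  rss  (8B, 8-aligned); 8..10  lock  (2B, 2-aligned); 10..12  prio  (2B, 2-aligned); 12..14  state  (2B, 2-aligned); 14..16  -- padding (2B); 16..20  uid  (4B, 4-aligned); 20..24  -- tail padding (4B); sizeof = 24, alignof = 8
0..2  h  (2B, 2-aligned)
2..4  -- padding (2B)
4..28  d  (24B, 4-aligned)
28..30  g  (2B, 2-aligned)
30..32  -- padding (2B)
32..40  b  (8B, 4-aligned)
40..42  a  (2B, 2-aligned)
42..44  -- padding (2B)
44..48  f  (4B, 4-aligned)

2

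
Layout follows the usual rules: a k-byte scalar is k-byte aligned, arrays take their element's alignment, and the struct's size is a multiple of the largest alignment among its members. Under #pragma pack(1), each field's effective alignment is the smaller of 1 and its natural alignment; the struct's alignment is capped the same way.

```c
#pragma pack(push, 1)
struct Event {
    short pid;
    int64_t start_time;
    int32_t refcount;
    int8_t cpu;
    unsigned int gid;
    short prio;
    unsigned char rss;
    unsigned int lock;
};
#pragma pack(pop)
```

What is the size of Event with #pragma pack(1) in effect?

0..2  pid  (2B, 1-aligned)
2..10  start_time  (8B, 1-aligned)
10..14  refcount  (4B, 1-aligned)
14..15  cpu  (1B, 1-aligned)
15..19  gid  (4B, 1-aligned)
19..21  prio  (2B, 1-aligned)
21..22  rss  (1B, 1-aligned)
22..26  lock  (4B, 1-aligned)
sizeof = 26, alignof = 1

26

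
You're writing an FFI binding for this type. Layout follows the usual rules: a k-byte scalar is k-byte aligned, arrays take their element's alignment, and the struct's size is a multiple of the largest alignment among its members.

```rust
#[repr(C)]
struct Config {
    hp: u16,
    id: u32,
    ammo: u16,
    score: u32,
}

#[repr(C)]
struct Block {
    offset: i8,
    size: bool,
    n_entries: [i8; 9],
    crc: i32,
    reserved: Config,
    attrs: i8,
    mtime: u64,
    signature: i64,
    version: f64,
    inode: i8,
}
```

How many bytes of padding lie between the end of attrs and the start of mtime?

Config: @0: hp [2B, align 2] → 2; +2 pad (align 4); @4: id [4B, align 4] → 8; @8: ammo [2B, align 2] → 10; +2 pad (align 4); @12: score [4B, align 4] → 16; size 16, align 4
@0: offset [1B, align 1] → 1
@1: size [1B, align 1] → 2
@2: n_entries [9B, align 1] → 11
+1 pad (align 4)
@12: crc [4B, align 4] → 16
@16: reserved [16B, align 4] → 32
@32: attrs [1B, align 1] → 33
+7 pad (align 8)
@40: mtime [8B, align 8] → 48

7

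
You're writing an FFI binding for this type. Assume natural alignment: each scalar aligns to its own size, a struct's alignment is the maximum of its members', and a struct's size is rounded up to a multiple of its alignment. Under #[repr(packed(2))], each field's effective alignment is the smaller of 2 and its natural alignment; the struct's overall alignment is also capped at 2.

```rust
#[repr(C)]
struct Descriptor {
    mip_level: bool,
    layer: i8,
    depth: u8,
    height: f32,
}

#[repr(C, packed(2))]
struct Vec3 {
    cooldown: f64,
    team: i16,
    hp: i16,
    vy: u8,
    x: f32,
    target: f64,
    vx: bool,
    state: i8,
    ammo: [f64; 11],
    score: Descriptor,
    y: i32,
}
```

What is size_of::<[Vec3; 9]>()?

Descriptor: mip_level at 0 (size 1, align 1) → ends 1; layer at 1 (size 1, align 1) → ends 2; depth at 2 (size 1, align 1) → ends 3; pad 1 to align 4 for height; height at 4 (size 4, align 4) → ends 8; total 8 bytes, alignment 4
cooldown at 0 (size 8, align 2) → ends 8
team at 8 (size 2, align 2) → ends 10
hp at 10 (size 2, align 2) → ends 12
vy at 12 (size 1, align 1) → ends 13
pad 1 to align 2 for x
x at 14 (size 4, align 2) → ends 18
target at 18 (size 8, align 2) → ends 26
vx at 26 (size 1, align 1) → ends 27
state at 27 (size 1, align 1) → ends 28
ammo at 28 (size 88, align 2) → ends 116
score at 116 (size 8, align 2) → ends 124
y at 124 (size 4, align 2) → ends 128
total 128 bytes, alignment 2
array of 9: 9 × 128 = 1152

1152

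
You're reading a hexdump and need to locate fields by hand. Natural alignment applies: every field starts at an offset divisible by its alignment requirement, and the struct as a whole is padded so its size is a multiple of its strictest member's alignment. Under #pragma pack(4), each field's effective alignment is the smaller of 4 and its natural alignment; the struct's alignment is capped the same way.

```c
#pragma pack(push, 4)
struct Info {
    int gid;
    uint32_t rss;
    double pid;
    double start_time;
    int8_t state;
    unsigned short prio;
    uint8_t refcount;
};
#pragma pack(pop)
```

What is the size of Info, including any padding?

32 bytes

@0: gid [4B, align 4] → 4
@4: rss [4B, align 4] → 8
@8: pid [8B, align 4] → 16
@16: start_time [8B, align 4] → 24
@24: state [1B, align 1] → 25
+1 pad (align 2)
@26: prio [2B, align 2] → 28
@28: refcount [1B, align 1] → 29
+3 tail pad (align 4)
size 32, align 4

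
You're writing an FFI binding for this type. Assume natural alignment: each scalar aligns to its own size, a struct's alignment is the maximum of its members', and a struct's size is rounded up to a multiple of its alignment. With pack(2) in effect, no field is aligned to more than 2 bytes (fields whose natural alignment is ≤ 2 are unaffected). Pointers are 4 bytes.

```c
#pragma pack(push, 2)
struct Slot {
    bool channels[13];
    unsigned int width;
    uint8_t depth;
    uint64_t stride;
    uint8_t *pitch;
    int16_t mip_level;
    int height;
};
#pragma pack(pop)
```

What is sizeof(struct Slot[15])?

570

0..13  channels  (13B, 1-aligned)
13..14  -- padding (1B)
14..18  width  (4B, 2-aligned)
18..19  depth  (1B, 1-aligned)
19..20  -- padding (1B)
20..28  stride  (8B, 2-aligned)
28..32  pitch  (4B, 2-aligned)
32..34  mip_level  (2B, 2-aligned)
34..38  height  (4B, 2-aligned)
sizeof = 38, alignof = 2
array of 15: 15 × 38 = 570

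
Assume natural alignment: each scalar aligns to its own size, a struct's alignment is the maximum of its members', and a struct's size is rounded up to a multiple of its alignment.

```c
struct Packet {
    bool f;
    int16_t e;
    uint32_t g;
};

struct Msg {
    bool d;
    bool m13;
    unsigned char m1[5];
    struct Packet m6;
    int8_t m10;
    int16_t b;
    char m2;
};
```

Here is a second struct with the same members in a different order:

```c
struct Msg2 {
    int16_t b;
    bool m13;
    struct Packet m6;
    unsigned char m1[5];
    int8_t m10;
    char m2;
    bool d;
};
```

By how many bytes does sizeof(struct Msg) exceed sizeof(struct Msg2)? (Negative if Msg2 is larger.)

Packet: @0: f [1B, align 1] → 1; +1 pad (align 2); @2: e [2B, align 2] → 4; @4: g [4B, align 4] → 8; size 8, align 4
@0: d [1B, align 1] → 1
@1: m13 [1B, align 1] → 2
@2: m1 [5B, align 1] → 7
+1 pad (align 4)
@8: m6 [8B, align 4] → 16
@16: m10 [1B, align 1] → 17
+1 pad (align 2)
@18: b [2B, align 2] → 20
@20: m2 [1B, align 1] → 21
+3 tail pad (align 4)
size 24, align 4
— Msg2 —
@0: b [2B, align 2] → 2
@2: m13 [1B, align 1] → 3
+1 pad (align 4)
@4: m6 [8B, align 4] → 12
@12: m1 [5B, align 1] → 17
@17: m10 [1B, align 1] → 18
@18: m2 [1B, align 1] → 19
@19: d [1B, align 1] → 20
size 20, align 4
24 − 20 = 4

4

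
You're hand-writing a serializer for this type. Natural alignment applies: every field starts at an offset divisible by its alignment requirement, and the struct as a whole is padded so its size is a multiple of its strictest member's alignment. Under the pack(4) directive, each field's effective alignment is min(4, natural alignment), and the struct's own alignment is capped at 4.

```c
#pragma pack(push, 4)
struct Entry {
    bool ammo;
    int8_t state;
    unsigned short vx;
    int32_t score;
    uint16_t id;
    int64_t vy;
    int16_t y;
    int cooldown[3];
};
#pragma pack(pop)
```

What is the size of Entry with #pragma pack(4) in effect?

@0: ammo [1B, align 1] → 1
@1: state [1B, align 1] → 2
@2: vx [2B, align 2] → 4
@4: score [4B, align 4] → 8
@8: id [2B, align 2] → 10
+2 pad (align 4)
@12: vy [8B, align 4] → 20
@20: y [2B, align 2] → 22
+2 pad (align 4)
@24: cooldown [12B, align 4] → 36
size 36, align 4

36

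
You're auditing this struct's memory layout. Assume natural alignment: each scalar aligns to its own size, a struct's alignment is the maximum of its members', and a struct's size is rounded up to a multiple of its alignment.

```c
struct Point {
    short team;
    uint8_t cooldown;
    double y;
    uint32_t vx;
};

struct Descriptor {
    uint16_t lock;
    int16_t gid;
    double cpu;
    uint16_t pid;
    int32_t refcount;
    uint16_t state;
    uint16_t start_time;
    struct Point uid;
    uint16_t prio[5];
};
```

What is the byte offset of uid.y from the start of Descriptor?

Point: 0..2  team  (2B, 2-aligned); 2..3  cooldown  (1B, 1-aligned); 3..8  -- padding (5B); 8..16  y  (8B, 8-aligned); 16..20  vx  (4B, 4-aligned); 20..24  -- tail padding (4B); sizeof = 24, alignof = 8
0..2  lock  (2B, 2-aligned)
2..4  gid  (2B, 2-aligned)
4..8  -- padding (4B)
8..16  cpu  (8B, 8-aligned)
16..18  pid  (2B, 2-aligned)
18..20  -- padding (2B)
20..24  refcount  (4B, 4-aligned)
24..26  state  (2B, 2-aligned)
26..28  start_time  (2B, 2-aligned)
28..32  -- padding (4B)
32..56  uid  (24B, 8-aligned)
within Point: y at 8
32 + 8 = 40

40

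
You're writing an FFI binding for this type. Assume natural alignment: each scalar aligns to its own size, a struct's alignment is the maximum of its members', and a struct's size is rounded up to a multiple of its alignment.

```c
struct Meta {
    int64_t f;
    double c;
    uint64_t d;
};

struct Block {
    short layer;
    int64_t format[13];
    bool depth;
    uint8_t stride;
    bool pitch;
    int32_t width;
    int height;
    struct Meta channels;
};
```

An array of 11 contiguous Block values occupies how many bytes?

Meta: 0..8  f  (8B, 8-aligned); 8..16  c  (8B, 8-aligned); 16..24  d  (8B, 8-aligned); sizeof = 24, alignof = 8
0..2  layer  (2B, 2-aligned)
2..8  -- padding (6B)
8..112  format  (104B, 8-aligned)
112..113  depth  (1B, 1-aligned)
113..114  stride  (1B, 1-aligned)
114..115  pitch  (1B, 1-aligned)
115..116  -- padding (1B)
116..120  width  (4B, 4-aligned)
120..124  height  (4B, 4-aligned)
124..128  -- padding (4B)
128..152  channels  (24B, 8-aligned)
sizeof = 152, alignof = 8
array of 11: 11 × 152 = 1672

1672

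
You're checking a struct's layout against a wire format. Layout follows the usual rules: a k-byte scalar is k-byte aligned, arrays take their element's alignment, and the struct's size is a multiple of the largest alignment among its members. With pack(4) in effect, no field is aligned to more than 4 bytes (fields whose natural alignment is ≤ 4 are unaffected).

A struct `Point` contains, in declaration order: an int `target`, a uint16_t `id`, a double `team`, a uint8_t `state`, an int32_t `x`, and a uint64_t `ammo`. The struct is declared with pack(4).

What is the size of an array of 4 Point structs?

0..4  target  (4B, 4-aligned)
4..6  id  (2B, 2-aligned)
6..8  -- padding (2B)
8..16  team  (8B, 4-aligned)
16..17  state  (1B, 1-aligned)
17..20  -- padding (3B)
20..24  x  (4B, 4-aligned)
24..32  ammo  (8B, 4-aligned)
sizeof = 32, alignof = 4
array of 4: 4 × 32 = 128

128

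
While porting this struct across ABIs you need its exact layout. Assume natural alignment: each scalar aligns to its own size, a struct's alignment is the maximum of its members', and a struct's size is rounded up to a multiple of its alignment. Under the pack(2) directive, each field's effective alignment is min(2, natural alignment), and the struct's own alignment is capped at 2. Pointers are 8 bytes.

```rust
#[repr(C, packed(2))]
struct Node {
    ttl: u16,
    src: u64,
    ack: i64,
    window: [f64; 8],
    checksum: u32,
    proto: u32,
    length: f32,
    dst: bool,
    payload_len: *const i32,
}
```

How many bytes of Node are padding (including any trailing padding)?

@0: ttl [2B, align 2] → 2
@2: src [8B, align 2] → 10
@10: ack [8B, align 2] → 18
@18: window [64B, align 2] → 82
@82: checksum [4B, align 2] → 86
@86: proto [4B, align 2] → 90
@90: length [4B, align 2] → 94
@94: dst [1B, align 1] → 95
+1 pad (align 2)
@96: payload_len [8B, align 2] → 104
size 104, align 2
data bytes 103, size 104 → padding 1

1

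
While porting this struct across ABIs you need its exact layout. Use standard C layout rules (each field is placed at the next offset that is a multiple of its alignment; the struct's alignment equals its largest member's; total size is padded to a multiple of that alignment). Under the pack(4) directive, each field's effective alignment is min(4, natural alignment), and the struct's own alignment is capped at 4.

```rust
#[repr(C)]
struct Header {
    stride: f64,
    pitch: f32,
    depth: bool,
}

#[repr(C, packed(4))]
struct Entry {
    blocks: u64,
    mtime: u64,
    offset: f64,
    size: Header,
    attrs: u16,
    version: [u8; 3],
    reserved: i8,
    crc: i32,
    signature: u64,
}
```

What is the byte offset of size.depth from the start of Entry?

36

Header: 0..8  stride  (8B, 8-aligned); 8..12  pitch  (4B, 4-aligned); 12..13  depth  (1B, 1-aligned); 13..16  -- tail padding (3B); sizeof = 16, alignof = 8
0..8  blocks  (8B, 4-aligned)
8..16  mtime  (8B, 4-aligned)
16..24  offset  (8B, 4-aligned)
24..40  size  (16B, 4-aligned)
within Header: depth at 12
24 + 12 = 36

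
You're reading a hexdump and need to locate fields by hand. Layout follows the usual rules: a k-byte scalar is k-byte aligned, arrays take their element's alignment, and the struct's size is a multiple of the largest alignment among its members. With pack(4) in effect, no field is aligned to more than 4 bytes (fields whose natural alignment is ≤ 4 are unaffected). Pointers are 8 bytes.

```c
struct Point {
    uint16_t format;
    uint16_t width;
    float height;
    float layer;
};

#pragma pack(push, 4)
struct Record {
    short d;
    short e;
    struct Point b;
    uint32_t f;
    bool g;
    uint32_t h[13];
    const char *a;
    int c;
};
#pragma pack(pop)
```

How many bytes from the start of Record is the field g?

Point: format at 0 (size 2, align 2) → ends 2; width at 2 (size 2, align 2) → ends 4; height at 4 (size 4, align 4) → ends 8; layer at 8 (size 4, align 4) → ends 12; total 12 bytes, alignment 4
d at 0 (size 2, align 2) → ends 2
e at 2 (size 2, align 2) → ends 4
b at 4 (size 12, align 4) → ends 16
f at 16 (size 4, align 4) → ends 20
g at 20 (size 1, align 1) → ends 21

20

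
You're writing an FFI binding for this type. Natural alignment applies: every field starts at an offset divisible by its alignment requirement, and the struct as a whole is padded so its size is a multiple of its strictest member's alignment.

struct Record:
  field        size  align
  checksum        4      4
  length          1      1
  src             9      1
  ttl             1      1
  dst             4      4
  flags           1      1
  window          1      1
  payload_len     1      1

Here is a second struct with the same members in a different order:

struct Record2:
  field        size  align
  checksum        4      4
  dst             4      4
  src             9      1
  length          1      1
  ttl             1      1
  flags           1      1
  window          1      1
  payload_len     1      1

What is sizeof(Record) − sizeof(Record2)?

0

@0: checksum [4B, align 4] → 4
@4: length [1B, align 1] → 5
@5: src [9B, align 1] → 14
@14: ttl [1B, align 1] → 15
+1 pad (align 4)
@16: dst [4B, align 4] → 20
@20: flags [1B, align 1] → 21
@21: window [1B, align 1] → 22
@22: payload_len [1B, align 1] → 23
+1 tail pad (align 4)
size 24, align 4
— Record2 —
@0: checksum [4B, align 4] → 4
@4: dst [4B, align 4] → 8
@8: src [9B, align 1] → 17
@17: length [1B, align 1] → 18
@18: ttl [1B, align 1] → 19
@19: flags [1B, align 1] → 20
@20: window [1B, align 1] → 21
@21: payload_len [1B, align 1] → 22
+2 tail pad (align 4)
size 24, align 4
24 − 24 = 0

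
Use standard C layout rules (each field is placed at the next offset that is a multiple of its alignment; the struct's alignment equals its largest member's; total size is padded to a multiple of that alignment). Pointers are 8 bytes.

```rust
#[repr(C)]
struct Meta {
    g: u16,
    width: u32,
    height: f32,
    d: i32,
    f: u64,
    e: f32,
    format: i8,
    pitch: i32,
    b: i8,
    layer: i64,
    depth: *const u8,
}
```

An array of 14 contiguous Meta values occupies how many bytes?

@0: g [2B, align 2] → 2
+2 pad (align 4)
@4: width [4B, align 4] → 8
@8: height [4B, align 4] → 12
@12: d [4B, align 4] → 16
@16: f [8B, align 8] → 24
@24: e [4B, align 4] → 28
@28: format [1B, align 1] → 29
+3 pad (align 4)
@32: pitch [4B, align 4] → 36
@36: b [1B, align 1] → 37
+3 pad (align 8)
@40: layer [8B, align 8] → 48
@48: depth [8B, align 8] → 56
size 56, align 8
array of 14: 14 × 56 = 784

784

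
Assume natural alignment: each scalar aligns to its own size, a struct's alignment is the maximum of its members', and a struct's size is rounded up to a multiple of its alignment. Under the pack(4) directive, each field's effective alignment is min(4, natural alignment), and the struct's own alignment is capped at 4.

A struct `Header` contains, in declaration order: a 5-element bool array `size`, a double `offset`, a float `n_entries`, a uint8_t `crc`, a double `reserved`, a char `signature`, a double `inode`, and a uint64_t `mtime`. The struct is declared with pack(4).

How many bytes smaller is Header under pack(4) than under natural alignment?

natural layout:
  0..5  size  (5B, 1-aligned)
  5..8  -- padding (3B)
  8..16  offset  (8B, 8-aligned)
  16..20  n_entries  (4B, 4-aligned)
  20..21  crc  (1B, 1-aligned)
  21..24  -- padding (3B)
  24..32  reserved  (8B, 8-aligned)
  32..33  signature  (1B, 1-aligned)
  33..40  -- padding (7B)
  40..48  inode  (8B, 8-aligned)
  48..56  mtime  (8B, 8-aligned)
  sizeof = 56, alignof = 8
packed(4) layout:
  0..5  size  (5B, 1-aligned)
  5..8  -- padding (3B)
  8..16  offset  (8B, 4-aligned)
  16..20  n_entries  (4B, 4-aligned)
  20..21  crc  (1B, 1-aligned)
  21..24  -- padding (3B)
  24..32  reserved  (8B, 4-aligned)
  32..33  signature  (1B, 1-aligned)
  33..36  -- padding (3B)
  36..44  inode  (8B, 4-aligned)
  44..52  mtime  (8B, 4-aligned)
  sizeof = 52, alignof = 4
56 − 52 = 4

4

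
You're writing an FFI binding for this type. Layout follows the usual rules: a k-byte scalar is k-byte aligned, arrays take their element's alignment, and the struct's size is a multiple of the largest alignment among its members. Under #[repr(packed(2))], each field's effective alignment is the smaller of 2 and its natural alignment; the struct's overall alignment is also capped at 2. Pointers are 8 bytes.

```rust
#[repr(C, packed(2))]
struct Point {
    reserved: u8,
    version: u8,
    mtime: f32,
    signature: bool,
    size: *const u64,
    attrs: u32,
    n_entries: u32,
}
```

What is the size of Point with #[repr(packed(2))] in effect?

24

@0: reserved [1B, align 1] → 1
@1: version [1B, align 1] → 2
@2: mtime [4B, align 2] → 6
@6: signature [1B, align 1] → 7
+1 pad (align 2)
@8: size [8B, align 2] → 16
@16: attrs [4B, align 2] → 20
@20: n_entries [4B, align 2] → 24
size 24, align 2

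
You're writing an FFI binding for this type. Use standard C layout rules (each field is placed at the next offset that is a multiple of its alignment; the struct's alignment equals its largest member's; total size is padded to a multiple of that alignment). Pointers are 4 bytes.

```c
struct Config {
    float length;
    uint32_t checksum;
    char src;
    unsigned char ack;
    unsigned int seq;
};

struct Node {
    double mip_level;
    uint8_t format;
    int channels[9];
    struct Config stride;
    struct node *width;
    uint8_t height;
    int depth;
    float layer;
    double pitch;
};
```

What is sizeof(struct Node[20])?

Config: length at 0 (size 4, align 4) → ends 4; checksum at 4 (size 4, align 4) → ends 8; src at 8 (size 1, align 1) → ends 9; ack at 9 (size 1, align 1) → ends 10; pad 2 to align 4 for seq; seq at 12 (size 4, align 4) → ends 16; total 16 bytes, alignment 4
mip_level at 0 (size 8, align 8) → ends 8
format at 8 (size 1, align 1) → ends 9
pad 3 to align 4 for channels
channels at 12 (size 36, align 4) → ends 48
stride at 48 (size 16, align 4) → ends 64
width at 64 (size 4, align 4) → ends 68
height at 68 (size 1, align 1) → ends 69
pad 3 to align 4 for depth
depth at 72 (size 4, align 4) → ends 76
layer at 76 (size 4, align 4) → ends 80
pitch at 80 (size 8, align 8) → ends 88
total 88 bytes, alignment 8
array of 20: 20 × 88 = 1760

1760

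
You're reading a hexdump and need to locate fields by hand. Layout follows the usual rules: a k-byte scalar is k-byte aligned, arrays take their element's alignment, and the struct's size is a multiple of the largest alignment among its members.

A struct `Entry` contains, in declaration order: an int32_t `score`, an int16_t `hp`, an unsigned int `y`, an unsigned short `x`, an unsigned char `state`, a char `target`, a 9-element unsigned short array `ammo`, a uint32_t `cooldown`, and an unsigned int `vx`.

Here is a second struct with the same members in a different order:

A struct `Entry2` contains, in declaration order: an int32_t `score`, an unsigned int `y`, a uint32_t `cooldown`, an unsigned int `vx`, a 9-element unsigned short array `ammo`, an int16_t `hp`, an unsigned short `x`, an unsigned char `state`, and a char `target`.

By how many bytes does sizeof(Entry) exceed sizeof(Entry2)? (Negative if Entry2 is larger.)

4

score at 0 (size 4, align 4) → ends 4
hp at 4 (size 2, align 2) → ends 6
pad 2 to align 4 for y
y at 8 (size 4, align 4) → ends 12
x at 12 (size 2, align 2) → ends 14
state at 14 (size 1, align 1) → ends 15
target at 15 (size 1, align 1) → ends 16
ammo at 16 (size 18, align 2) → ends 34
pad 2 to align 4 for cooldown
cooldown at 36 (size 4, align 4) → ends 40
vx at 40 (size 4, align 4) → ends 44
total 44 bytes, alignment 4
— Entry2 —
score at 0 (size 4, align 4) → ends 4
y at 4 (size 4, align 4) → ends 8
cooldown at 8 (size 4, align 4) → ends 12
vx at 12 (size 4, align 4) → ends 16
ammo at 16 (size 18, align 2) → ends 34
hp at 34 (size 2, align 2) → ends 36
x at 36 (size 2, align 2) → ends 38
state at 38 (size 1, align 1) → ends 39
target at 39 (size 1, align 1) → ends 40
total 40 bytes, alignment 4
44 − 40 = 4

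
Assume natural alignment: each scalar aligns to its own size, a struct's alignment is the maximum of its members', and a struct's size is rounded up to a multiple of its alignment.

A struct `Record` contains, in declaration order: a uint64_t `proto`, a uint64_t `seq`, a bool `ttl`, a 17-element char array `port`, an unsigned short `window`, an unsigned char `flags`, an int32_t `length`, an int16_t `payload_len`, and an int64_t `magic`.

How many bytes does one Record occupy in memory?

proto at 0 (size 8, align 8) → ends 8
seq at 8 (size 8, align 8) → ends 16
ttl at 16 (size 1, align 1) → ends 17
port at 17 (size 17, align 1) → ends 34
window at 34 (size 2, align 2) → ends 36
flags at 36 (size 1, align 1) → ends 37
pad 3 to align 4 for length
length at 40 (size 4, align 4) → ends 44
payload_len at 44 (size 2, align 2) → ends 46
pad 2 to align 8 for magic
magic at 48 (size 8, align 8) → ends 56
total 56 bytes, alignment 8

56 bytes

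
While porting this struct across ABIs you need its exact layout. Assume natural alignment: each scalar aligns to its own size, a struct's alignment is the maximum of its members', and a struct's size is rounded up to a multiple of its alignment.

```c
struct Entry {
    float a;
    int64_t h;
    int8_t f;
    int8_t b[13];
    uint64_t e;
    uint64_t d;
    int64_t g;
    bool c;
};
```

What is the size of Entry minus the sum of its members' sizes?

@0: a [4B, align 4] → 4
+4 pad (align 8)
@8: h [8B, align 8] → 16
@16: f [1B, align 1] → 17
@17: b [13B, align 1] → 30
+2 pad (align 8)
@32: e [8B, align 8] → 40
@40: d [8B, align 8] → 48
@48: g [8B, align 8] → 56
@56: c [1B, align 1] → 57
+7 tail pad (align 8)
size 64, align 8
data bytes 51, size 64 → padding 13

13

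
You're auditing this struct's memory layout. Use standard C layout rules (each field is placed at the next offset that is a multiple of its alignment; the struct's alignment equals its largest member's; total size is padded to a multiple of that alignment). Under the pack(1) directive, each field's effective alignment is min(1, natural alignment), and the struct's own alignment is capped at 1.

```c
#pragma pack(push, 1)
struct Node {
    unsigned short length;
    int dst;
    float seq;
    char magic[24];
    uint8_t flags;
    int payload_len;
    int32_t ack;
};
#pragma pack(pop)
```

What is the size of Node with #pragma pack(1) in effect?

43

length at 0 (size 2, align 1) → ends 2
dst at 2 (size 4, align 1) → ends 6
seq at 6 (size 4, align 1) → ends 10
magic at 10 (size 24, align 1) → ends 34
flags at 34 (size 1, align 1) → ends 35
payload_len at 35 (size 4, align 1) → ends 39
ack at 39 (size 4, align 1) → ends 43
total 43 bytes, alignment 1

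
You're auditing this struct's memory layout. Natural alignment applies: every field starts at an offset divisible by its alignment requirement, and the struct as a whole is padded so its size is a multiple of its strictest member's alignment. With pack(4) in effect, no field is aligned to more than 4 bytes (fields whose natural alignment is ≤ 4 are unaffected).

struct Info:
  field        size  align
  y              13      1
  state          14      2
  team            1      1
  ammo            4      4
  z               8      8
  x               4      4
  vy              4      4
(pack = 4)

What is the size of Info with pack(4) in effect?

y at 0 (size 13, align 1) → ends 13
pad 1 to align 2 for state
state at 14 (size 14, align 2) → ends 28
team at 28 (size 1, align 1) → ends 29
pad 3 to align 4 for ammo
ammo at 32 (size 4, align 4) → ends 36
z at 36 (size 8, align 4) → ends 44
x at 44 (size 4, align 4) → ends 48
vy at 48 (size 4, align 4) → ends 52
total 52 bytes, alignment 4

52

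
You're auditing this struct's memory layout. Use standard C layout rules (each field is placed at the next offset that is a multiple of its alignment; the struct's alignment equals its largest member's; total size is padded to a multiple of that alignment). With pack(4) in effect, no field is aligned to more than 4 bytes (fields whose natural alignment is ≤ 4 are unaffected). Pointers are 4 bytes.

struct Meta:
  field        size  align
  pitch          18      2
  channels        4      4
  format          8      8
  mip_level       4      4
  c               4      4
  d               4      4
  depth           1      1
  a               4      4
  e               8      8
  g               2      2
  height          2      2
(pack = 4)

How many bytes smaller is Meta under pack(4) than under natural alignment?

8

natural layout:
  0..18  pitch  (18B, 2-aligned)
  18..20  -- padding (2B)
  20..24  channels  (4B, 4-aligned)
  24..32  format  (8B, 8-aligned)
  32..36  mip_level  (4B, 4-aligned)
  36..40  c  (4B, 4-aligned)
  40..44  d  (4B, 4-aligned)
  44..45  depth  (1B, 1-aligned)
  45..48  -- padding (3B)
  48..52  a  (4B, 4-aligned)
  52..56  -- padding (4B)
  56..64  e  (8B, 8-aligned)
  64..66  g  (2B, 2-aligned)
  66..68  height  (2B, 2-aligned)
  68..72  -- tail padding (4B)
  sizeof = 72, alignof = 8
packed(4) layout:
  0..18  pitch  (18B, 2-aligned)
  18..20  -- padding (2B)
  20..24  channels  (4B, 4-aligned)
  24..32  format  (8B, 4-aligned)
  32..36  mip_level  (4B, 4-aligned)
  36..40  c  (4B, 4-aligned)
  40..44  d  (4B, 4-aligned)
  44..45  depth  (1B, 1-aligned)
  45..48  -- padding (3B)
  48..52  a  (4B, 4-aligned)
  52..60  e  (8B, 4-aligned)
  60..62  g  (2B, 2-aligned)
  62..64  height  (2B, 2-aligned)
  sizeof = 64, alignof = 4
72 − 64 = 8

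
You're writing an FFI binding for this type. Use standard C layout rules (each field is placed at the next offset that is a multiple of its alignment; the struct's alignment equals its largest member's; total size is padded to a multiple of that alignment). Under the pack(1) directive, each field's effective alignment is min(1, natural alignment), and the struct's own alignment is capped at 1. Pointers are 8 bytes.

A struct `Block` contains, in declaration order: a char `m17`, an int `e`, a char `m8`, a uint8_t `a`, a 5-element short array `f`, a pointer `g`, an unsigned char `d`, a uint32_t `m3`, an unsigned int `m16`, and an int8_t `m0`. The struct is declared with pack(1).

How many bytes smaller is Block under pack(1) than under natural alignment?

13

natural layout:
  @0: m17 [1B, align 1] → 1
  +3 pad (align 4)
  @4: e [4B, align 4] → 8
  @8: m8 [1B, align 1] → 9
  @9: a [1B, align 1] → 10
  @10: f [10B, align 2] → 20
  +4 pad (align 8)
  @24: g [8B, align 8] → 32
  @32: d [1B, align 1] → 33
  +3 pad (align 4)
  @36: m3 [4B, align 4] → 40
  @40: m16 [4B, align 4] → 44
  @44: m0 [1B, align 1] → 45
  +3 tail pad (align 8)
  size 48, align 8
packed(1) layout:
  @0: m17 [1B, align 1] → 1
  @1: e [4B, align 1] → 5
  @5: m8 [1B, align 1] → 6
  @6: a [1B, align 1] → 7
  @7: f [10B, align 1] → 17
  @17: g [8B, align 1] → 25
  @25: d [1B, align 1] → 26
  @26: m3 [4B, align 1] → 30
  @30: m16 [4B, align 1] → 34
  @34: m0 [1B, align 1] → 35
  size 35, align 1
48 − 35 = 13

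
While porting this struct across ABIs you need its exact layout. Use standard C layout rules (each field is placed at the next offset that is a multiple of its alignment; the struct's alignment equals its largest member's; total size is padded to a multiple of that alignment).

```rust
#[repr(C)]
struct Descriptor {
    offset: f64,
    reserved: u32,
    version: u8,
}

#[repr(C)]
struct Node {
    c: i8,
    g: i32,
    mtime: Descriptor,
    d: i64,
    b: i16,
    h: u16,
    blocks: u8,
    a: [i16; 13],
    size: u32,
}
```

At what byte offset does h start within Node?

34

Descriptor: offset at 0 (size 8, align 8) → ends 8; reserved at 8 (size 4, align 4) → ends 12; version at 12 (size 1, align 1) → ends 13; tail pad 3 to reach multiple of 8; total 16 bytes, alignment 8
c at 0 (size 1, align 1) → ends 1
pad 3 to align 4 for g
g at 4 (size 4, align 4) → ends 8
mtime at 8 (size 16, align 8) → ends 24
d at 24 (size 8, align 8) → ends 32
b at 32 (size 2, align 2) → ends 34
h at 34 (size 2, align 2) → ends 36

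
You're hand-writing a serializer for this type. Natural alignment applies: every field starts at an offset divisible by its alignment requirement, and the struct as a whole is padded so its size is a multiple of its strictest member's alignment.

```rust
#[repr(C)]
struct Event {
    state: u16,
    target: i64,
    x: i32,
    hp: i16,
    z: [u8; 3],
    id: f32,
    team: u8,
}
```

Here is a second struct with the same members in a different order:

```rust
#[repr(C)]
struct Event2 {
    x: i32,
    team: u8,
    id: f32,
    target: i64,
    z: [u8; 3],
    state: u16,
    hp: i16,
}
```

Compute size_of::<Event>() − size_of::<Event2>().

@0: state [2B, align 2] → 2
+6 pad (align 8)
@8: target [8B, align 8] → 16
@16: x [4B, align 4] → 20
@20: hp [2B, align 2] → 22
@22: z [3B, align 1] → 25
+3 pad (align 4)
@28: id [4B, align 4] → 32
@32: team [1B, align 1] → 33
+7 tail pad (align 8)
size 40, align 8
— Event2 —
@0: x [4B, align 4] → 4
@4: team [1B, align 1] → 5
+3 pad (align 4)
@8: id [4B, align 4] → 12
+4 pad (align 8)
@16: target [8B, align 8] → 24
@24: z [3B, align 1] → 27
+1 pad (align 2)
@28: state [2B, align 2] → 30
@30: hp [2B, align 2] → 32
size 32, align 8
40 − 32 = 8

8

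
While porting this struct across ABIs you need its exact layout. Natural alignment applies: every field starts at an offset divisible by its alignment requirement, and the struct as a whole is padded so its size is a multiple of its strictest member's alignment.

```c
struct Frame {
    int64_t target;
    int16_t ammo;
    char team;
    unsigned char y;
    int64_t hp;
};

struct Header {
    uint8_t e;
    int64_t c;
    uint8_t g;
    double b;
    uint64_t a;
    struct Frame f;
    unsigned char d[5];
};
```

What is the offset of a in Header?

Frame: 0..8  target  (8B, 8-aligned); 8..10  ammo  (2B, 2-aligned); 10..11  team  (1B, 1-aligned); 11..12  y  (1B, 1-aligned); 12..16  -- padding (4B); 16..24  hp  (8B, 8-aligned); sizeof = 24, alignof = 8
0..1  e  (1B, 1-aligned)
1..8  -- padding (7B)
8..16  c  (8B, 8-aligned)
16..17  g  (1B, 1-aligned)
17..24  -- padding (7B)
24..32  b  (8B, 8-aligned)
32..40  a  (8B, 8-aligned)

32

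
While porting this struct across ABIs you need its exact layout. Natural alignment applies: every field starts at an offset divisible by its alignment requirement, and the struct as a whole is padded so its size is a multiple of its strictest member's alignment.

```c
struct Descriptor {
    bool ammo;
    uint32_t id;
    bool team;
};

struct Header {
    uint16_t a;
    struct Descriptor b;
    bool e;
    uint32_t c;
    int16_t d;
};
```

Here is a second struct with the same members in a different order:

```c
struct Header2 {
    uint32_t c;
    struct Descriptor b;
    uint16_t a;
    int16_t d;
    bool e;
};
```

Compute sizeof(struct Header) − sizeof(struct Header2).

4

Descriptor: @0: ammo [1B, align 1] → 1; +3 pad (align 4); @4: id [4B, align 4] → 8; @8: team [1B, align 1] → 9; +3 tail pad (align 4); size 12, align 4
@0: a [2B, align 2] → 2
+2 pad (align 4)
@4: b [12B, align 4] → 16
@16: e [1B, align 1] → 17
+3 pad (align 4)
@20: c [4B, align 4] → 24
@24: d [2B, align 2] → 26
+2 tail pad (align 4)
size 28, align 4
— Header2 —
@0: c [4B, align 4] → 4
@4: b [12B, align 4] → 16
@16: a [2B, align 2] → 18
@18: d [2B, align 2] → 20
@20: e [1B, align 1] → 21
+3 tail pad (align 4)
size 24, align 4
28 − 24 = 4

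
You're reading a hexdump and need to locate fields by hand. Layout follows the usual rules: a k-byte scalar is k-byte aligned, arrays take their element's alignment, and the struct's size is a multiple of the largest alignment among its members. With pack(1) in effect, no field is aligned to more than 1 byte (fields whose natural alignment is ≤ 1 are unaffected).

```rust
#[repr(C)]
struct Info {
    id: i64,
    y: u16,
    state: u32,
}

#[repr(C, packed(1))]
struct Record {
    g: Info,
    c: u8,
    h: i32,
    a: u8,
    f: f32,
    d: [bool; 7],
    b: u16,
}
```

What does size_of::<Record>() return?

35

Info: @0: id [8B, align 8] → 8; @8: y [2B, align 2] → 10; +2 pad (align 4); @12: state [4B, align 4] → 16; size 16, align 8
@0: g [16B, align 1] → 16
@16: c [1B, align 1] → 17
@17: h [4B, align 1] → 21
@21: a [1B, align 1] → 22
@22: f [4B, align 1] → 26
@26: d [7B, align 1] → 33
@33: b [2B, align 1] → 35
size 35, align 1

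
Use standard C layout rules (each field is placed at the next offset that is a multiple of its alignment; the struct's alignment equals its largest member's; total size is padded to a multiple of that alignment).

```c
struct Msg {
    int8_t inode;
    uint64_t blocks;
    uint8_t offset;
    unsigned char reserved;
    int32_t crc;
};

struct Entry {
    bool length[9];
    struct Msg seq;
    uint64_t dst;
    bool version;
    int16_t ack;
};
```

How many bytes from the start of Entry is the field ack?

Msg: inode at 0 (size 1, align 1) → ends 1; pad 7 to align 8 for blocks; blocks at 8 (size 8, align 8) → ends 16; offset at 16 (size 1, align 1) → ends 17; reserved at 17 (size 1, align 1) → ends 18; pad 2 to align 4 for crc; crc at 20 (size 4, align 4) → ends 24; total 24 bytes, alignment 8
length at 0 (size 9, align 1) → ends 9
pad 7 to align 8 for seq
seq at 16 (size 24, align 8) → ends 40
dst at 40 (size 8, align 8) → ends 48
version at 48 (size 1, align 1) → ends 49
pad 1 to align 2 for ack
ack at 50 (size 2, align 2) → ends 52

50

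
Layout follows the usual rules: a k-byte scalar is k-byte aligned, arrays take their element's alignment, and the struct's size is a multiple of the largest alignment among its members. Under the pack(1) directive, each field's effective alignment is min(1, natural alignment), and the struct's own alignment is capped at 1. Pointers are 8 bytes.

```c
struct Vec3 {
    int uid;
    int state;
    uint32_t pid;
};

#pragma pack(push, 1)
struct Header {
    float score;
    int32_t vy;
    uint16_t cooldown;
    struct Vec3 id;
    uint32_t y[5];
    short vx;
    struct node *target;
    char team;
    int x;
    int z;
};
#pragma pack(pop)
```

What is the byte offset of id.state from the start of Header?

14

Vec3: @0: uid [4B, align 4] → 4; @4: state [4B, align 4] → 8; @8: pid [4B, align 4] → 12; size 12, align 4
@0: score [4B, align 1] → 4
@4: vy [4B, align 1] → 8
@8: cooldown [2B, align 1] → 10
@10: id [12B, align 1] → 22
within Vec3: state at 4
10 + 4 = 14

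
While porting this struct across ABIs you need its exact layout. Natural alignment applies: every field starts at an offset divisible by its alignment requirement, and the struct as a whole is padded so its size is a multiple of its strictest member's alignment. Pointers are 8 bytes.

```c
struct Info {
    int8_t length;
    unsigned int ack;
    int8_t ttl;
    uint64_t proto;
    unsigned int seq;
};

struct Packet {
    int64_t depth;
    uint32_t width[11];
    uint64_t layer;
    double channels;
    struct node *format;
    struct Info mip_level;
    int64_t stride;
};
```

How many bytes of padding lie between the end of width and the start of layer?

4

Info: @0: length [1B, align 1] → 1; +3 pad (align 4); @4: ack [4B, align 4] → 8; @8: ttl [1B, align 1] → 9; +7 pad (align 8); @16: proto [8B, align 8] → 24; @24: seq [4B, align 4] → 28; +4 tail pad (align 8); size 32, align 8
@0: depth [8B, align 8] → 8
@8: width [44B, align 4] → 52
+4 pad (align 8)
@56: layer [8B, align 8] → 64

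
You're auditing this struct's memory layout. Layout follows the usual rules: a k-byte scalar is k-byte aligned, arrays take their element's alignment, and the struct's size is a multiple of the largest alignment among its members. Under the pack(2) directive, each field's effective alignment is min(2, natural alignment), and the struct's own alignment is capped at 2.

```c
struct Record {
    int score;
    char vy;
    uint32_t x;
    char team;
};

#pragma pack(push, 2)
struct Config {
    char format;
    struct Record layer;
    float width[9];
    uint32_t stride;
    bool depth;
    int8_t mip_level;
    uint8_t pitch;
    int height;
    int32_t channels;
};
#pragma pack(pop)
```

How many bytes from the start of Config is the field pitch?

Record: @0: score [4B, align 4] → 4; @4: vy [1B, align 1] → 5; +3 pad (align 4); @8: x [4B, align 4] → 12; @12: team [1B, align 1] → 13; +3 tail pad (align 4); size 16, align 4
@0: format [1B, align 1] → 1
+1 pad (align 2)
@2: layer [16B, align 2] → 18
@18: width [36B, align 2] → 54
@54: stride [4B, align 2] → 58
@58: depth [1B, align 1] → 59
@59: mip_level [1B, align 1] → 60
@60: pitch [1B, align 1] → 61

60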